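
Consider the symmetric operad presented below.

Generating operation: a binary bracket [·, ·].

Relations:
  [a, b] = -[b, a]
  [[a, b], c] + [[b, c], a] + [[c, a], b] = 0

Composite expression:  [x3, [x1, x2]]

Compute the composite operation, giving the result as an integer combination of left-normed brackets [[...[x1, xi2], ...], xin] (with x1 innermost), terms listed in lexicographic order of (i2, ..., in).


-[[x1, x2], x3]


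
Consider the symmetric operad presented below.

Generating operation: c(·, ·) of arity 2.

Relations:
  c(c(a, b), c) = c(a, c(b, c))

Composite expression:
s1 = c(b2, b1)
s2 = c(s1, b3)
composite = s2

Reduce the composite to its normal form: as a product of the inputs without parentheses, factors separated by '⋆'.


b2 ⋆ b1 ⋆ b3


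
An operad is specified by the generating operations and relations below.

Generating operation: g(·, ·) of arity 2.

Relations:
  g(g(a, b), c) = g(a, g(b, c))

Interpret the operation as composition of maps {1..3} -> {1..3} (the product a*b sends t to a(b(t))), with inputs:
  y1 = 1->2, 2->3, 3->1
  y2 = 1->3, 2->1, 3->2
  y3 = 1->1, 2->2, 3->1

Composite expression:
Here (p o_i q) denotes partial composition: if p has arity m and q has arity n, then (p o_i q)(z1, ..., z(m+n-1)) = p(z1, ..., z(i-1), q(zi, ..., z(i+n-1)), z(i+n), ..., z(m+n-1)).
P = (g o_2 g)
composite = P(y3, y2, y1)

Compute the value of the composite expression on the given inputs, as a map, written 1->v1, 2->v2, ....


1->1, 2->2, 3->1

g(y2, y1) = 1->1, 2->2, 3->3
g(y3, g(y2, y1)) = 1->1, 2->2, 3->1


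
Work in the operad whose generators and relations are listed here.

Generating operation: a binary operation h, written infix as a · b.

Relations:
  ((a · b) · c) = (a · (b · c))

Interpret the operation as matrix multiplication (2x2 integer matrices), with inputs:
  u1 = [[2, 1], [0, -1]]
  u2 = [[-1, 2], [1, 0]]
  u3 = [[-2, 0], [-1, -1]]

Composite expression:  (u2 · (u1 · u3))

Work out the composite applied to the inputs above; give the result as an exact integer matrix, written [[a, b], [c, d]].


(u1 · u3) = [[-5, -1], [1, 1]]
(u2 · (u1 · u3)) = [[7, 3], [-5, -1]]

[[7, 3], [-5, -1]]


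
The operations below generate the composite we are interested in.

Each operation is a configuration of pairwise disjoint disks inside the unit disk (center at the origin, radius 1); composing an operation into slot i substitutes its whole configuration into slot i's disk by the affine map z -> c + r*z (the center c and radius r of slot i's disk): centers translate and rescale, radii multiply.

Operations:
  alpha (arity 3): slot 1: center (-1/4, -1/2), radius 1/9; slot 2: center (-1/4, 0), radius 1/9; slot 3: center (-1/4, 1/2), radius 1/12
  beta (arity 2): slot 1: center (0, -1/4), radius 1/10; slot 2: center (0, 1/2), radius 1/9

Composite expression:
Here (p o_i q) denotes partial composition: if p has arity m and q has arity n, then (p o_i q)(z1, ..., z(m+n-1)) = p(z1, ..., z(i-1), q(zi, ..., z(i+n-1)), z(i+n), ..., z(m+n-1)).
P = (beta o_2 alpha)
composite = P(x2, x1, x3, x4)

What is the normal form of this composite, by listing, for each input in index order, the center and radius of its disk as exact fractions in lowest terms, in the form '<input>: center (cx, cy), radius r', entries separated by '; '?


x1: center (-1/36, 4/9), radius 1/81; x2: center (0, -1/4), radius 1/10; x3: center (-1/36, 1/2), radius 1/81; x4: center (-1/36, 5/9), radius 1/108

Only the slot chain above each x matters under beta; compose those maps.
x2 passes through 1 substitution, ending at center (0, -1/4), radius 1/10
x1 passes through 2 substitutions, ending at center (-1/36, 4/9), radius 1/81
x3 passes through 2 substitutions, ending at center (-1/36, 1/2), radius 1/81
x4 passes through 2 substitutions, ending at center (-1/36, 5/9), radius 1/108


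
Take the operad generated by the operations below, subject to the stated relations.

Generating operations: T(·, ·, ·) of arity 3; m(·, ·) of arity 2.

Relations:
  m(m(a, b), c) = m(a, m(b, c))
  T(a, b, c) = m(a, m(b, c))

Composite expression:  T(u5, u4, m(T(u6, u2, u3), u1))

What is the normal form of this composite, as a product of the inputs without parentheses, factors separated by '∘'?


Associativity of T dissolves the nesting; only the u-input order survives.
T(u6, u2, u3) flattens to u6 ∘ u2 ∘ u3
m(T(u6, u2, u3), u1) flattens to u6 ∘ u2 ∘ u3 ∘ u1
T(u5, u4, m(T(u6, u2, u3), u1)) flattens to u5 ∘ u4 ∘ u6 ∘ u2 ∘ u3 ∘ u1

u5 ∘ u4 ∘ u6 ∘ u2 ∘ u3 ∘ u1


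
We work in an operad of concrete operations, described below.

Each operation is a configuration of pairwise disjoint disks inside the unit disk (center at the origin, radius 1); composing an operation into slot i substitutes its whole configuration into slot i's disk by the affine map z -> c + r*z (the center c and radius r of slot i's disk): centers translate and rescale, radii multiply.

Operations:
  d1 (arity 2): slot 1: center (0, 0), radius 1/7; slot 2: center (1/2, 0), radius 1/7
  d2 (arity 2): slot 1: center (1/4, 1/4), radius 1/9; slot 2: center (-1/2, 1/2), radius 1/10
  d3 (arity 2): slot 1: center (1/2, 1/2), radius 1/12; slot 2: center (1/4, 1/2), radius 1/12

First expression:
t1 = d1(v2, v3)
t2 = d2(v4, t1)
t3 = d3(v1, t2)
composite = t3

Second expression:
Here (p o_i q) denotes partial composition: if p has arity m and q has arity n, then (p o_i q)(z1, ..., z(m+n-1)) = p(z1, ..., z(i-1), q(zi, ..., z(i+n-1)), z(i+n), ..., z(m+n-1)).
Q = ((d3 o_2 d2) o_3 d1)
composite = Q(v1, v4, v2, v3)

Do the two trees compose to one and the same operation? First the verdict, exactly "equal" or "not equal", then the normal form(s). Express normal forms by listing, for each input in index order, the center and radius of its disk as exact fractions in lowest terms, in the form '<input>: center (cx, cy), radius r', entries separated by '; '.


The first expression reduces to v1: center (1/2, 1/2), radius 1/12; v2: center (5/24, 13/24), radius 1/840; v3: center (17/80, 13/24), radius 1/840; v4: center (13/48, 25/48), radius 1/108
The second expression reduces to v1: center (1/2, 1/2), radius 1/12; v2: center (5/24, 13/24), radius 1/840; v3: center (17/80, 13/24), radius 1/840; v4: center (13/48, 25/48), radius 1/108
The normal forms match — equal.

equal; the common form is v1: center (1/2, 1/2), radius 1/12; v2: center (5/24, 13/24), radius 1/840; v3: center (17/80, 13/24), radius 1/840; v4: center (13/48, 25/48), radius 1/108


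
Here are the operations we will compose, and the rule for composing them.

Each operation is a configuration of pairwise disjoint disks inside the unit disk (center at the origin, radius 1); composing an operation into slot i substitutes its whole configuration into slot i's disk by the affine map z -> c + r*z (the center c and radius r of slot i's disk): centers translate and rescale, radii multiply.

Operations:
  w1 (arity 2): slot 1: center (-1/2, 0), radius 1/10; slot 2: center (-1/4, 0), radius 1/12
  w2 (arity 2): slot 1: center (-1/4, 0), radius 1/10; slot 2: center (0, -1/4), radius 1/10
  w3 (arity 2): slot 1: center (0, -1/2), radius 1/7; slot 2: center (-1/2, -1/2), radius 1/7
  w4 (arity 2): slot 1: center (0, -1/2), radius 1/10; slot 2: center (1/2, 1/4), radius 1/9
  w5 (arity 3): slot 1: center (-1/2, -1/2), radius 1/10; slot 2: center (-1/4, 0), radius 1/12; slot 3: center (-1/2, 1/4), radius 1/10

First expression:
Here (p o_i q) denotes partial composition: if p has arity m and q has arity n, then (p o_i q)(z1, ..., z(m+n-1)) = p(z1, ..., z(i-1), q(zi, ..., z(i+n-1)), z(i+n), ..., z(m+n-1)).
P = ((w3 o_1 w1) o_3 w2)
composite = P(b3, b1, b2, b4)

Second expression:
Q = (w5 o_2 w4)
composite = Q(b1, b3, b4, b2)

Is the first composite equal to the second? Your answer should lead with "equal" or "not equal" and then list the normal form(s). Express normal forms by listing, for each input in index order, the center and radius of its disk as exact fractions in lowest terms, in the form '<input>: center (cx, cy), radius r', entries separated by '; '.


Normal form of the first expression: b1: center (-1/28, -1/2), radius 1/84; b2: center (-15/28, -1/2), radius 1/70; b3: center (-1/14, -1/2), radius 1/70; b4: center (-1/2, -15/28), radius 1/70
Normal form of the second expression: b1: center (-1/2, -1/2), radius 1/10; b2: center (-1/2, 1/4), radius 1/10; b3: center (-1/4, -1/24), radius 1/120; b4: center (-5/24, 1/48), radius 1/108
Distinct normal forms: not equal.

not equal; the first gives b1: center (-1/28, -1/2), radius 1/84; b2: center (-15/28, -1/2), radius 1/70; b3: center (-1/14, -1/2), radius 1/70; b4: center (-1/2, -15/28), radius 1/70 and the second b1: center (-1/2, -1/2), radius 1/10; b2: center (-1/2, 1/4), radius 1/10; b3: center (-1/4, -1/24), radius 1/120; b4: center (-5/24, 1/48), radius 1/108


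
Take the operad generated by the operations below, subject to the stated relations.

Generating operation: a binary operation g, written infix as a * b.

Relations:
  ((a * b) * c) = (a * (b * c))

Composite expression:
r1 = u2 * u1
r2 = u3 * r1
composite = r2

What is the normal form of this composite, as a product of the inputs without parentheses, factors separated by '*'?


Under associativity of g, the answer is the u's in reading order.
(u2 * u1) flattens to u2 * u1
(u3 * (u2 * u1)) flattens to u3 * u2 * u1

u3 * u2 * u1


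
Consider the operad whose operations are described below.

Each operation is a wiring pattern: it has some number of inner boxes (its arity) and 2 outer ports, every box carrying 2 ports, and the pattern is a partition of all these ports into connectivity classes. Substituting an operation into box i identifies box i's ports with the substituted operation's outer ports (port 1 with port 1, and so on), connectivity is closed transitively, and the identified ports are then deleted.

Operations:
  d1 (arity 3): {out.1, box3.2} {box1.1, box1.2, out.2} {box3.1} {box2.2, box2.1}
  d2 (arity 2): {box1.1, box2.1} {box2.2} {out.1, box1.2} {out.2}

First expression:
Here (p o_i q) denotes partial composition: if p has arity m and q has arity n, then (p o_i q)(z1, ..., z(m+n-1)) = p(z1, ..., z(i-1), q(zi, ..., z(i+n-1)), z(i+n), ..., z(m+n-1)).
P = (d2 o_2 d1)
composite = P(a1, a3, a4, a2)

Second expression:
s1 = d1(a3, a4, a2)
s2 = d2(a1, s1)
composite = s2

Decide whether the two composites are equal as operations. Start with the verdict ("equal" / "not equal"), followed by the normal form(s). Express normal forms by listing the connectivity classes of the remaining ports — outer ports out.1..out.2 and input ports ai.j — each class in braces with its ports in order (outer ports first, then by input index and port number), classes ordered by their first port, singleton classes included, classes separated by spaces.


equal — both sides give {out.1, a1.2} {out.2} {a1.1, a2.2} {a2.1} {a3.1, a3.2} {a4.1, a4.2}


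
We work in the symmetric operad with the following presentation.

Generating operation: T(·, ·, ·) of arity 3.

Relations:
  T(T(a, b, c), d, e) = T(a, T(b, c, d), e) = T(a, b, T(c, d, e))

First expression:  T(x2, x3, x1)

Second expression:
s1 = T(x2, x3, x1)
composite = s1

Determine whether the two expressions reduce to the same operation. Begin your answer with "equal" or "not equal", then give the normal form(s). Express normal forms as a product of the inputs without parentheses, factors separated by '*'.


equal — both sides give x2 * x3 * x1


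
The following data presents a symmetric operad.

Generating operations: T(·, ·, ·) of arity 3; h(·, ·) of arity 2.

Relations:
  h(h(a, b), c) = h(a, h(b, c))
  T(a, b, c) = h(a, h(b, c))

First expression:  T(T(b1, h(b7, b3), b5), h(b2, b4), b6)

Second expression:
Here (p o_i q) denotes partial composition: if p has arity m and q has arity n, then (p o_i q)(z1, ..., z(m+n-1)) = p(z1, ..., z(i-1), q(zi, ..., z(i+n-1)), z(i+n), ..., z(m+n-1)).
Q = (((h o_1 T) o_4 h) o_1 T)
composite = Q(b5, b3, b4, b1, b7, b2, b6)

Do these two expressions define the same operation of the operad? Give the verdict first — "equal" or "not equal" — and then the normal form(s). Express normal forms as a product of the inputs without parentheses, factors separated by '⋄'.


Reducing the first expression gives b1 ⋄ b7 ⋄ b3 ⋄ b5 ⋄ b2 ⋄ b4 ⋄ b6
Reducing the second expression gives b5 ⋄ b3 ⋄ b4 ⋄ b1 ⋄ b7 ⋄ b2 ⋄ b6
Different reductions; not equal.

not equal; first: b1 ⋄ b7 ⋄ b3 ⋄ b5 ⋄ b2 ⋄ b4 ⋄ b6; second: b5 ⋄ b3 ⋄ b4 ⋄ b1 ⋄ b7 ⋄ b2 ⋄ b6


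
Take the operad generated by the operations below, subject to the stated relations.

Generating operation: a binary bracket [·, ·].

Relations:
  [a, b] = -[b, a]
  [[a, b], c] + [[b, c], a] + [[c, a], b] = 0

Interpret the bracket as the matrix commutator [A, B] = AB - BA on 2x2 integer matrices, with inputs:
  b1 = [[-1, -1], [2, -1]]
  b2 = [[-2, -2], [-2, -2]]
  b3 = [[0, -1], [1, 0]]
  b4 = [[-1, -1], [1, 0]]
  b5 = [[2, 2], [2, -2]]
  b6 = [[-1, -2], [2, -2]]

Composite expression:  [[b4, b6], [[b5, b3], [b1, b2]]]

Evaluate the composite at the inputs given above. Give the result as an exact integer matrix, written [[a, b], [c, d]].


[[-288, 0], [0, 288]]

[b4, b6] = [[0, 3], [3, 0]]
[b5, b3] = [[4, -4], [-4, -4]]
[b1, b2] = [[6, 0], [0, -6]]
[[b5, b3], [b1, b2]] = [[0, 48], [-48, 0]]
[[b4, b6], [[b5, b3], [b1, b2]]] = [[-288, 0], [0, 288]]


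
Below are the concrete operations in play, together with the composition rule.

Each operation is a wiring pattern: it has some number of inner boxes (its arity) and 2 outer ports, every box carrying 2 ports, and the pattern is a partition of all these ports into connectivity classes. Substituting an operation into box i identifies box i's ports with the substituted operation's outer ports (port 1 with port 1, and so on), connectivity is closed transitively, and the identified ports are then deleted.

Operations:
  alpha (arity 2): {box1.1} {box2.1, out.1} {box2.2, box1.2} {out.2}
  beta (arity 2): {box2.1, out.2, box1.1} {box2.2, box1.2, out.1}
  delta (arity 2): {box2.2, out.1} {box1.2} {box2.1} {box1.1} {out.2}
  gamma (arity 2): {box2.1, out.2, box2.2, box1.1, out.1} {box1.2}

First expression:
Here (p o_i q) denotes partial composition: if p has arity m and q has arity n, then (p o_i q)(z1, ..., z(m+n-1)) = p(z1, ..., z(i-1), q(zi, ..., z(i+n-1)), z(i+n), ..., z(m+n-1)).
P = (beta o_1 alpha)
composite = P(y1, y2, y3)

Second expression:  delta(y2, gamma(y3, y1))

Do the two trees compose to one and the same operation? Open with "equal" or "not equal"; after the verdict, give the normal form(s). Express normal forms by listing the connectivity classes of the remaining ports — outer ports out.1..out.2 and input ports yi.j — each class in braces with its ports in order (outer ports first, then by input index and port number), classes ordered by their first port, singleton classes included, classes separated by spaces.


not equal; first: {out.1, y3.2} {out.2, y2.1, y3.1} {y1.1} {y1.2, y2.2}; second: {out.1, y1.1, y1.2, y3.1} {out.2} {y2.1} {y2.2} {y3.2}

The first composite normalizes to {out.1, y3.2} {out.2, y2.1, y3.1} {y1.1} {y1.2, y2.2}
The second composite normalizes to {out.1, y1.1, y1.2, y3.1} {out.2} {y2.1} {y2.2} {y3.2}
The normal forms differ: not equal.


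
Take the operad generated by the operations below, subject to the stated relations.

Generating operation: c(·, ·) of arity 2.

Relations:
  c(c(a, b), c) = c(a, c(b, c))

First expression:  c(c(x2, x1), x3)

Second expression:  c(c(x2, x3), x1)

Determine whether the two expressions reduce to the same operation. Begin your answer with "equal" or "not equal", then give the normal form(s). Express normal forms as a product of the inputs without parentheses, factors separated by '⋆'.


not equal — first x2 ⋆ x1 ⋆ x3, second x2 ⋆ x3 ⋆ x1

The first expression, normalized: x2 ⋆ x1 ⋆ x3
The second expression, normalized: x2 ⋆ x3 ⋆ x1
The normal forms differ: not equal.


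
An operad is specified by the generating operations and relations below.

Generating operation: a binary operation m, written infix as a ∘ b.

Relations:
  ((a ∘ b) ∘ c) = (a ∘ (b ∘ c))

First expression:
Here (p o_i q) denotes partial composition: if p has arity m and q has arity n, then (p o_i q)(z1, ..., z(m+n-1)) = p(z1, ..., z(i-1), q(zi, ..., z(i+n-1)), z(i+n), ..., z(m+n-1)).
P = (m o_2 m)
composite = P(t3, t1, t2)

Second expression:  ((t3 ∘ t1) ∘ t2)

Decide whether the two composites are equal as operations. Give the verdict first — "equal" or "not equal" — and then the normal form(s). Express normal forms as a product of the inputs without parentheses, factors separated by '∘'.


The first expression, normalized: t3 ∘ t1 ∘ t2
The second expression, normalized: t3 ∘ t1 ∘ t2
Identical normal forms: equal.

equal — both sides give t3 ∘ t1 ∘ t2


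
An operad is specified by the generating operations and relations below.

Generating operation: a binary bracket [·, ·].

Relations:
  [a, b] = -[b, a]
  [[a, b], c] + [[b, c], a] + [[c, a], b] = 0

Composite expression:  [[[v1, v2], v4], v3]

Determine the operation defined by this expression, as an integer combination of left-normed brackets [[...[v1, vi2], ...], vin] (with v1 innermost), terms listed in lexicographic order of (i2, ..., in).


Antisymmetry and Jacobi reduce to v1-anchored left-normed brackets.
Composite bracket: [[[v1, v2], v4], v3]
The bracket unfolds into 8 signed words via [a, b] = ab - ba (2^3 = 8).
Only words starting with v1 matter:
  sign of v1v2v4v3 is +1, so it contributes +[[[v1, v2], v4], v3]

[[[v1, v2], v4], v3]


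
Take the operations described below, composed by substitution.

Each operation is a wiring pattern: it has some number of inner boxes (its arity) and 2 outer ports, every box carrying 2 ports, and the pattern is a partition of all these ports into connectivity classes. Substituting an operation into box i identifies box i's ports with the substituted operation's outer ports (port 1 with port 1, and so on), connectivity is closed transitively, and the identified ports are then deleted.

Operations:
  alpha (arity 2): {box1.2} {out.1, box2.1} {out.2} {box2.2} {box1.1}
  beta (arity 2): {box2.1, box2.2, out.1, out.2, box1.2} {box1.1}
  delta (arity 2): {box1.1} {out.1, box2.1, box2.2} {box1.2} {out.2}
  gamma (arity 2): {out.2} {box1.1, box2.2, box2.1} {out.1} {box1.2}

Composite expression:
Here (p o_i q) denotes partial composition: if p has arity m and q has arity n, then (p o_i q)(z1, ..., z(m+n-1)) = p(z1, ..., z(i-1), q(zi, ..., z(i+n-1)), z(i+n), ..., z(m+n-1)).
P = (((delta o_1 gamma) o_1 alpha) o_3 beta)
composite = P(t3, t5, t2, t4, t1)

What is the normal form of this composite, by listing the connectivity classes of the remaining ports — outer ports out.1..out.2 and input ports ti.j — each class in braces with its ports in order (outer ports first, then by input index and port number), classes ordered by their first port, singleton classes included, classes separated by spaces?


After gluing at delta, chains via deleted ports link the t-ports.
after alpha, the pattern on (t3, t5) reads {out.1, t5.1} {out.2} {t3.1} {t3.2} {t5.2} (out.j = its outer ports)
after beta, the pattern on (t2, t4) reads {out.1, out.2, t2.2, t4.1, t4.2} {t2.1} (out.j = its outer ports)
after gamma, the pattern on (t3, t5, t2, t4) reads {out.1} {out.2} {t2.1} {t2.2, t4.1, t4.2, t5.1} {t3.1} {t3.2} {t5.2} (out.j = its outer ports)
after delta, the pattern on (t3, t5, t2, t4, t1) reads {out.1, t1.1, t1.2} {out.2} {t2.1} {t2.2, t4.1, t4.2, t5.1} {t3.1} {t3.2} {t5.2} (out.j = its outer ports)

{out.1, t1.1, t1.2} {out.2} {t2.1} {t2.2, t4.1, t4.2, t5.1} {t3.1} {t3.2} {t5.2}


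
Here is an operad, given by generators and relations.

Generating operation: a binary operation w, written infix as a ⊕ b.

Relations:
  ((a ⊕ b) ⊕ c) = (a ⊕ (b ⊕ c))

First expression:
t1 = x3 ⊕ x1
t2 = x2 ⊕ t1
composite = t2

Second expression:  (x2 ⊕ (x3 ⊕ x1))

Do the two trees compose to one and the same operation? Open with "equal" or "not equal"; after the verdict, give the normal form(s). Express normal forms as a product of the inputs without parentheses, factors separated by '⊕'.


equal; both compose to x2 ⊕ x3 ⊕ x1

In normal form, the first expression is x2 ⊕ x3 ⊕ x1
In normal form, the second expression is x2 ⊕ x3 ⊕ x1
Same normal form: equal.


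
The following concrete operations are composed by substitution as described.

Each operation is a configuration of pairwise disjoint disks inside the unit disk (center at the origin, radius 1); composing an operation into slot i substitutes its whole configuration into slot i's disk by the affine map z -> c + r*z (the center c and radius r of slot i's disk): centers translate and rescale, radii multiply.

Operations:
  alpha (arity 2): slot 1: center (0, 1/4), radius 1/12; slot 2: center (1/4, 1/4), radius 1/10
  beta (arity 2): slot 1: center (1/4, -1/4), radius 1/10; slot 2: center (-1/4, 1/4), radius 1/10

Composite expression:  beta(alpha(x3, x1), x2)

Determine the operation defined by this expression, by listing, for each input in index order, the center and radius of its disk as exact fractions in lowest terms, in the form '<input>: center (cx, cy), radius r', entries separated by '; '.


x1: center (11/40, -9/40), radius 1/100; x2: center (-1/4, 1/4), radius 1/10; x3: center (1/4, -9/40), radius 1/120

Each x-disk chains the slot maps above it in beta; radii multiply.
x3: after 2 affine steps, its disk has center (1/4, -9/40), radius 1/120
x1: after 2 affine steps, its disk has center (11/40, -9/40), radius 1/100
x2: after 1 affine step, its disk has center (-1/4, 1/4), radius 1/10


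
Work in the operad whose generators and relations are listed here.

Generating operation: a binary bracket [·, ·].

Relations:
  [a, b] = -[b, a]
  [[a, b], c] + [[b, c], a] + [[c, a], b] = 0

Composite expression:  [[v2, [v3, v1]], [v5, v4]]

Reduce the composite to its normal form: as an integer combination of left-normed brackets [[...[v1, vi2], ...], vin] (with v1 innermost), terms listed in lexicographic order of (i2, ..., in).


-[[[[v1, v3], v2], v4], v5] + [[[[v1, v3], v2], v5], v4]

Left-normed coefficients sit on the v1-initial expansion words.
Composite bracket: [[v2, [v3, v1]], [v5, v4]]
The bracket unfolds into 16 signed words via [a, b] = ab - ba (2^4 = 16).
Keep just the words that open with v1:
  word v1v3v2v4v5 has sign -1, contributing -[[[[v1, v3], v2], v4], v5]
  word v1v3v2v5v4 has sign +1, contributing +[[[[v1, v3], v2], v5], v4]


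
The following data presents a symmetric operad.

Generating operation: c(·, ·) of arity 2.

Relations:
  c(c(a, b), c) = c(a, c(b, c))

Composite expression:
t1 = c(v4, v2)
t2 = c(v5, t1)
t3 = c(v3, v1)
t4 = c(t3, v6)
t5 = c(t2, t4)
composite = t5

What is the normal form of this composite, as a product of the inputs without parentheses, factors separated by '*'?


All parenthesizations of c agree; list the v-inputs left to right.
c(v4, v2) collapses to v4 * v2
c(v5, c(v4, v2)) collapses to v5 * v4 * v2
c(v3, v1) collapses to v3 * v1
c(c(v3, v1), v6) collapses to v3 * v1 * v6
c(c(v5, c(v4, v2)), c(c(v3, v1), v6)) collapses to v5 * v4 * v2 * v3 * v1 * v6

v5 * v4 * v2 * v3 * v1 * v6


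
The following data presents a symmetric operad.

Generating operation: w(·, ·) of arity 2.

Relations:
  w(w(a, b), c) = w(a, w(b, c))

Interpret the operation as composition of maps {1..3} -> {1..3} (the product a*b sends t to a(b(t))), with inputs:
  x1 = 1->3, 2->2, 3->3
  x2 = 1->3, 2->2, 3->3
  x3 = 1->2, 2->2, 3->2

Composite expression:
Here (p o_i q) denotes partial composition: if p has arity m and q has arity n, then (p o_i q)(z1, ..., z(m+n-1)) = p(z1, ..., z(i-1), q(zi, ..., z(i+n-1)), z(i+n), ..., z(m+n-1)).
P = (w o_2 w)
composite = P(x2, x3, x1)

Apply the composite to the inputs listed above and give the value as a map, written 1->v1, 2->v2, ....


1->2, 2->2, 3->2


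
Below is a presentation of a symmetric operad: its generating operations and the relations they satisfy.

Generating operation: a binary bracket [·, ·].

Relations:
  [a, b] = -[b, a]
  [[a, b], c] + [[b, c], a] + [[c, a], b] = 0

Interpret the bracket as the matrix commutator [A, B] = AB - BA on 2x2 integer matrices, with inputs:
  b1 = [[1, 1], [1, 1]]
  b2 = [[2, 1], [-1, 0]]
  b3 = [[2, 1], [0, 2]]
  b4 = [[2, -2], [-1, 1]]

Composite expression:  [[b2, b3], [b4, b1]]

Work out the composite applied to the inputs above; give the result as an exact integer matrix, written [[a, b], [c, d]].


[b2, b3] = [[1, 2], [0, -1]]
[b4, b1] = [[-1, 1], [-1, 1]]
[[b2, b3], [b4, b1]] = [[-2, 6], [2, 2]]

[[-2, 6], [2, 2]]


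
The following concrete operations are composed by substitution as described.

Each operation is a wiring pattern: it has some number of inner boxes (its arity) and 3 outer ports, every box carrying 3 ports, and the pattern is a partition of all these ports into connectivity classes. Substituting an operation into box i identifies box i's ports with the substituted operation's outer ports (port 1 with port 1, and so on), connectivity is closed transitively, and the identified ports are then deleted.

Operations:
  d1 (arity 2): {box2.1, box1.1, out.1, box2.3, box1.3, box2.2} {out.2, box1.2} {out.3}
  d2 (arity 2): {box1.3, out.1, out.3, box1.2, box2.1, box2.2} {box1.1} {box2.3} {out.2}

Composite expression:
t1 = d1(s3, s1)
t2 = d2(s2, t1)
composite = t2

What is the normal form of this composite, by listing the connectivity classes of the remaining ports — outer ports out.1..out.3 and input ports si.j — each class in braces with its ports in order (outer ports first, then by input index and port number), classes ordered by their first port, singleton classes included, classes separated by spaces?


{out.1, out.3, s1.1, s1.2, s1.3, s2.2, s2.3, s3.1, s3.2, s3.3} {out.2} {s2.1}

After gluing at d2, chains via deleted ports link the s-ports.
through d1, on inputs (s3, s1): {out.1, s1.1, s1.2, s1.3, s3.1, s3.3} {out.2, s3.2} {out.3} (out.j = stage outer ports)
through d2, on inputs (s2, s3, s1): {out.1, out.3, s1.1, s1.2, s1.3, s2.2, s2.3, s3.1, s3.2, s3.3} {out.2} {s2.1} (out.j = stage outer ports)


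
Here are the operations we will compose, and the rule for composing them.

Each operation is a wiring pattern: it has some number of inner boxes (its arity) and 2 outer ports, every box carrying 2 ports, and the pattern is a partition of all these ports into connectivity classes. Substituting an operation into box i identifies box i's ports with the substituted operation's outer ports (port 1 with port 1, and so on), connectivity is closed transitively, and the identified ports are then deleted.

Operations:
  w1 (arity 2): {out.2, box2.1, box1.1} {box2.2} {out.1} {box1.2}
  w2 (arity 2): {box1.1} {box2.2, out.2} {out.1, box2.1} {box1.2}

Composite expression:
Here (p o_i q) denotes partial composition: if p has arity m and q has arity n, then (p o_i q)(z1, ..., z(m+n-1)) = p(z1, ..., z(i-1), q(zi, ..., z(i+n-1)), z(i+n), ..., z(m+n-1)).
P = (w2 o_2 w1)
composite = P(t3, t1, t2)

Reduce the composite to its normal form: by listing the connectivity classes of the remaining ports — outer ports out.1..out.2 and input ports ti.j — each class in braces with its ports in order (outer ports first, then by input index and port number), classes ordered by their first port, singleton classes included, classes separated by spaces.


{out.1} {out.2, t1.1, t2.1} {t1.2} {t2.2} {t3.1} {t3.2}


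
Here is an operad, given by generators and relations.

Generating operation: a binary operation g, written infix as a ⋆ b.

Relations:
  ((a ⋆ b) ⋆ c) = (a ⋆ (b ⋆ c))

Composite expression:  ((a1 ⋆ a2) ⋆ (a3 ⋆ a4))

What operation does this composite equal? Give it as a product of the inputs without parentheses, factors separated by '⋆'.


Associativity of g dissolves the nesting; only the a-input order survives.
(a1 ⋆ a2) reduces to a1 ⋆ a2
(a3 ⋆ a4) reduces to a3 ⋆ a4
((a1 ⋆ a2) ⋆ (a3 ⋆ a4)) reduces to a1 ⋆ a2 ⋆ a3 ⋆ a4

a1 ⋆ a2 ⋆ a3 ⋆ a4


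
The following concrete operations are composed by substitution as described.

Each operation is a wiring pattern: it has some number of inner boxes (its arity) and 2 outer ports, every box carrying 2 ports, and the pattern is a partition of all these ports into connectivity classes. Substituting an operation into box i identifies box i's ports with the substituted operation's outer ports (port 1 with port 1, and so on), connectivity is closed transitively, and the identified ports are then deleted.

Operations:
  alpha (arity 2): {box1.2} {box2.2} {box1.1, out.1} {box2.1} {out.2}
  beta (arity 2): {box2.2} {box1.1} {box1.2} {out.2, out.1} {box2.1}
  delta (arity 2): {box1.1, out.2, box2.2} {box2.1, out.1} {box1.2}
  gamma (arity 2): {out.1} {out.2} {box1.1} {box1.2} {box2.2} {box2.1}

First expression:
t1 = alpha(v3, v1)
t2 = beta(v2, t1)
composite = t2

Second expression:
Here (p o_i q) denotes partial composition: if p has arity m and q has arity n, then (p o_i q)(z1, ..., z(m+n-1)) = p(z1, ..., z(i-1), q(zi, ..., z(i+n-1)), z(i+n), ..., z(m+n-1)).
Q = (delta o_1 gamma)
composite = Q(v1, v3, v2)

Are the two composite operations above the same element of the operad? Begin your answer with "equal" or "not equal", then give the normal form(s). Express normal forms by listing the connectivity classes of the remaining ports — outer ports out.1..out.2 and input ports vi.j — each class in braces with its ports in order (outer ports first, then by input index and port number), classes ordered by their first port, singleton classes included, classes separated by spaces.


not equal — first {out.1, out.2} {v1.1} {v1.2} {v2.1} {v2.2} {v3.1} {v3.2}, second {out.1, v2.1} {out.2, v2.2} {v1.1} {v1.2} {v3.1} {v3.2}


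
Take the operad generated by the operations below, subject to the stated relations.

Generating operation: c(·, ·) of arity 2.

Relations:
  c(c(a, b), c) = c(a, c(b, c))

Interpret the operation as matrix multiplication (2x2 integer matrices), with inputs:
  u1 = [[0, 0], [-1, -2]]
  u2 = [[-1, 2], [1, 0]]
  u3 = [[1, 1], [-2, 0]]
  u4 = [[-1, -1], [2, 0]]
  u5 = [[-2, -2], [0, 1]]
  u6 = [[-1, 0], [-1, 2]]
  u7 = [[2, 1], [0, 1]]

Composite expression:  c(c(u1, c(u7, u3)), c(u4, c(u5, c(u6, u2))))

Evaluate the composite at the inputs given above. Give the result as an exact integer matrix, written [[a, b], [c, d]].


c(u7, u3) = [[0, 2], [-2, 0]]
c(u1, c(u7, u3)) = [[0, 0], [4, -2]]
c(u6, u2) = [[1, -2], [3, -2]]
c(u5, c(u6, u2)) = [[-8, 8], [3, -2]]
c(u4, c(u5, c(u6, u2))) = [[5, -6], [-16, 16]]
c(c(u1, c(u7, u3)), c(u4, c(u5, c(u6, u2)))) = [[0, 0], [52, -56]]

[[0, 0], [52, -56]]


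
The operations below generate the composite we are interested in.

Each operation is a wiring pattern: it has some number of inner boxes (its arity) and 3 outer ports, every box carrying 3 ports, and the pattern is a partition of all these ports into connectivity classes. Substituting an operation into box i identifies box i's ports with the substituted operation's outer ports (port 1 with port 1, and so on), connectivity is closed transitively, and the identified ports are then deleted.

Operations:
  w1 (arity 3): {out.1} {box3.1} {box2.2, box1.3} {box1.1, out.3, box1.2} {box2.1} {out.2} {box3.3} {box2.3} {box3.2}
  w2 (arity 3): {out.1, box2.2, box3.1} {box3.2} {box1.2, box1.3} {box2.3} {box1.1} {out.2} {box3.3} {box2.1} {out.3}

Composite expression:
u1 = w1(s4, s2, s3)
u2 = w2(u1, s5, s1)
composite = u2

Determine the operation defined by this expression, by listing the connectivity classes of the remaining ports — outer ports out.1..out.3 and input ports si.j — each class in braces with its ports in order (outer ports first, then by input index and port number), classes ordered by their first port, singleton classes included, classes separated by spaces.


{out.1, s1.1, s5.2} {out.2} {out.3} {s1.2} {s1.3} {s2.1} {s2.2, s4.3} {s2.3} {s3.1} {s3.2} {s3.3} {s4.1, s4.2} {s5.1} {s5.3}

Connectivity passes through glued w2-boundaries; trace each wire chain.
stage w1: inputs (s4, s2, s3), connectivity {out.1} {out.2} {out.3, s4.1, s4.2} {s2.1} {s2.2, s4.3} {s2.3} {s3.1} {s3.2} {s3.3}, out.j its boundary
stage w2: inputs (s4, s2, s3, s5, s1), connectivity {out.1, s1.1, s5.2} {out.2} {out.3} {s1.2} {s1.3} {s2.1} {s2.2, s4.3} {s2.3} {s3.1} {s3.2} {s3.3} {s4.1, s4.2} {s5.1} {s5.3}, out.j its boundary


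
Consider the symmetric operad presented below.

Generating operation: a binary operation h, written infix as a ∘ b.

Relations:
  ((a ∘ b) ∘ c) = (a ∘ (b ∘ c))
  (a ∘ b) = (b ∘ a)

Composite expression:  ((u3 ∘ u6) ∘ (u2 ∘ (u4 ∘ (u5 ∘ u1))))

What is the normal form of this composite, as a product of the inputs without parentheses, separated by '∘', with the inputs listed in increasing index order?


u1 ∘ u2 ∘ u3 ∘ u4 ∘ u5 ∘ u6


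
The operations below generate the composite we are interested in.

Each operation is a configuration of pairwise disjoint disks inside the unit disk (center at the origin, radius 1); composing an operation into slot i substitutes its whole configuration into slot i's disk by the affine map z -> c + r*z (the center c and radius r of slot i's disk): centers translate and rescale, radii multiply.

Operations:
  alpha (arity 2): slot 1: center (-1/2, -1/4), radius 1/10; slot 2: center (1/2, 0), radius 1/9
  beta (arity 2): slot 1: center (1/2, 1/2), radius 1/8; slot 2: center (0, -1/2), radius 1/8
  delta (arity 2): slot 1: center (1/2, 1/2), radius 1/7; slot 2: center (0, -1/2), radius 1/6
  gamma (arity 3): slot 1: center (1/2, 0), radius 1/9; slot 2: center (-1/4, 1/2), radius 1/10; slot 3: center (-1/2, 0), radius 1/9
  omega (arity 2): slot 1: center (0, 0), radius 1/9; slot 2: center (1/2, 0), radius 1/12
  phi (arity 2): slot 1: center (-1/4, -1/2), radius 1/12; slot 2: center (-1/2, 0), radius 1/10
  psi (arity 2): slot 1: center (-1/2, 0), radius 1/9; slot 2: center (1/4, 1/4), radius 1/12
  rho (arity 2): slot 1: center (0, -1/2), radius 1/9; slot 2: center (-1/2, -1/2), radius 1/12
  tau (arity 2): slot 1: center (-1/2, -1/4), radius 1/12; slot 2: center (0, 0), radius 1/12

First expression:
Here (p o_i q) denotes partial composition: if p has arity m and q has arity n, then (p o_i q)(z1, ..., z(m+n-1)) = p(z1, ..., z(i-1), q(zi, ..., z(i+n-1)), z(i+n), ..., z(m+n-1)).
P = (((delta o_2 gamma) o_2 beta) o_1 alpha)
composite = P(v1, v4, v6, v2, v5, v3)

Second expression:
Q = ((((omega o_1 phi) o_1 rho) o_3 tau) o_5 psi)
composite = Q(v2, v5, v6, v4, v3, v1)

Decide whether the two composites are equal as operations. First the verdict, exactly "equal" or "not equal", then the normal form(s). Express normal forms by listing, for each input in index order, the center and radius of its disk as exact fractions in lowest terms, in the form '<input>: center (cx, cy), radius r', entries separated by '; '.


Normal form of the first expression: v1: center (3/7, 13/28), radius 1/70; v2: center (1/12, -55/108), radius 1/432; v3: center (-1/12, -1/2), radius 1/54; v4: center (4/7, 1/2), radius 1/63; v5: center (-1/24, -5/12), radius 1/60; v6: center (5/54, -53/108), radius 1/432
Normal form of the second expression: v1: center (25/48, 1/48), radius 1/144; v2: center (-1/36, -13/216), radius 1/972; v3: center (11/24, 0), radius 1/108; v4: center (-1/18, 0), radius 1/1080; v5: center (-7/216, -13/216), radius 1/1296; v6: center (-11/180, -1/360), radius 1/1080
The normal forms differ: not equal.

not equal — first v1: center (3/7, 13/28), radius 1/70; v2: center (1/12, -55/108), radius 1/432; v3: center (-1/12, -1/2), radius 1/54; v4: center (4/7, 1/2), radius 1/63; v5: center (-1/24, -5/12), radius 1/60; v6: center (5/54, -53/108), radius 1/432, second v1: center (25/48, 1/48), radius 1/144; v2: center (-1/36, -13/216), radius 1/972; v3: center (11/24, 0), radius 1/108; v4: center (-1/18, 0), radius 1/1080; v5: center (-7/216, -13/216), radius 1/1296; v6: center (-11/180, -1/360), radius 1/1080


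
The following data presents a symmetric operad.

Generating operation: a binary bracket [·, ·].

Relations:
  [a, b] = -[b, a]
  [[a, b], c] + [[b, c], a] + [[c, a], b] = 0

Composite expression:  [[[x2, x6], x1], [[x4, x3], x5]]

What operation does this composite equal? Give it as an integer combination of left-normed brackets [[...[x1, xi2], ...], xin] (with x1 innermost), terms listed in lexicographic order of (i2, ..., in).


Expand each bracket as ab - ba; the x1-initial words give the coefficients.
Composite bracket: [[[x2, x6], x1], [[x4, x3], x5]]
Full expansion: 32 signed words from ab - ba (2^5 = 32).
The x1-initial words carry the normal form:
  x1x2x6x3x4x5 appears with sign +1, giving the term +[[[[[x1, x2], x6], x3], x4], x5]
  x1x2x6x4x3x5 appears with sign -1, giving the term -[[[[[x1, x2], x6], x4], x3], x5]
  x1x2x6x5x3x4 appears with sign -1, giving the term -[[[[[x1, x2], x6], x5], x3], x4]
  x1x2x6x5x4x3 appears with sign +1, giving the term +[[[[[x1, x2], x6], x5], x4], x3]
  x1x6x2x3x4x5 appears with sign -1, giving the term -[[[[[x1, x6], x2], x3], x4], x5]
  x1x6x2x4x3x5 appears with sign +1, giving the term +[[[[[x1, x6], x2], x4], x3], x5]
  x1x6x2x5x3x4 appears with sign +1, giving the term +[[[[[x1, x6], x2], x5], x3], x4]
  x1x6x2x5x4x3 appears with sign -1, giving the term -[[[[[x1, x6], x2], x5], x4], x3]

[[[[[x1, x2], x6], x3], x4], x5] - [[[[[x1, x2], x6], x4], x3], x5] - [[[[[x1, x2], x6], x5], x3], x4] + [[[[[x1, x2], x6], x5], x4], x3] - [[[[[x1, x6], x2], x3], x4], x5] + [[[[[x1, x6], x2], x4], x3], x5] + [[[[[x1, x6], x2], x5], x3], x4] - [[[[[x1, x6], x2], x5], x4], x3]


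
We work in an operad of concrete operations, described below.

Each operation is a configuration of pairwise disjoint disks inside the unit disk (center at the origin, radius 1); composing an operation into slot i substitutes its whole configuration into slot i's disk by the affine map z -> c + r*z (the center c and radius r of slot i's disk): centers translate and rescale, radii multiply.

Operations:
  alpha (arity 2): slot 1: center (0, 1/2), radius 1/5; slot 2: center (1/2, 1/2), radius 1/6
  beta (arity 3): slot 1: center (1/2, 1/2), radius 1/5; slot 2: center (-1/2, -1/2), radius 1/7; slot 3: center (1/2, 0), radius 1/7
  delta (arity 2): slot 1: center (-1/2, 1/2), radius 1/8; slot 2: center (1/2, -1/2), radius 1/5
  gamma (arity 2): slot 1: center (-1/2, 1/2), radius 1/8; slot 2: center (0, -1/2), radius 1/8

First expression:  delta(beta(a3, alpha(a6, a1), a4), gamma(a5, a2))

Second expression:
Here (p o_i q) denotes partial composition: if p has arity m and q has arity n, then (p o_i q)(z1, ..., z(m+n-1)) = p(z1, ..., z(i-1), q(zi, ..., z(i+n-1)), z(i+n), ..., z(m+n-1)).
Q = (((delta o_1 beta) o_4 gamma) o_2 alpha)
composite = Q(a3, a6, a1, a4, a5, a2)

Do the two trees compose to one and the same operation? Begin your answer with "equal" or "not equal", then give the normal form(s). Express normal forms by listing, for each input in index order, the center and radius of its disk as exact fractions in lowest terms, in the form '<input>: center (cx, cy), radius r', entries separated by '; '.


equal; the common form is a1: center (-31/56, 25/56), radius 1/336; a2: center (1/2, -3/5), radius 1/40; a3: center (-7/16, 9/16), radius 1/40; a4: center (-7/16, 1/2), radius 1/56; a5: center (2/5, -2/5), radius 1/40; a6: center (-9/16, 25/56), radius 1/280


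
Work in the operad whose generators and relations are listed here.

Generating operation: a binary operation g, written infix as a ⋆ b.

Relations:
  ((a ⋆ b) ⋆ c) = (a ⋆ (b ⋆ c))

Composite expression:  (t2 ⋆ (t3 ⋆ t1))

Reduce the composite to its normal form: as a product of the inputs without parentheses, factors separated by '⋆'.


t2 ⋆ t3 ⋆ t1


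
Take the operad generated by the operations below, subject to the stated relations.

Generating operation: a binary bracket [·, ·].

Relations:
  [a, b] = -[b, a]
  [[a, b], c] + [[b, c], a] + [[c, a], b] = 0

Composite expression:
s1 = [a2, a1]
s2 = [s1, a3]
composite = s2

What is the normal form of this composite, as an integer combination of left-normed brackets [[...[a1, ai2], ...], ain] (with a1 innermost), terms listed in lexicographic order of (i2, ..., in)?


-[[a1, a2], a3]

Antisymmetry and Jacobi reduce to a1-anchored left-normed brackets.
Composite bracket: [[a2, a1], a3]
Under [a, b] = ab - ba we get 4 signed associative words (2^2 = 4).
Keep just the words that open with a1:
  the word a1a2a3 carries sign -1 and contributes -[[a1, a2], a3]
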